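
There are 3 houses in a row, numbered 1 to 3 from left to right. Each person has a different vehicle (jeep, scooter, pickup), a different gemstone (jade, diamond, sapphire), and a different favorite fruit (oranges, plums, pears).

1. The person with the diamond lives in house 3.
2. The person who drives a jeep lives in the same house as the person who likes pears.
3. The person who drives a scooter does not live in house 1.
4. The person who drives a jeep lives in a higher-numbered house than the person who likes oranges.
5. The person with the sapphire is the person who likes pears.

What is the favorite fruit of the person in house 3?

The person with the diamond is in house 3 (clue 1).
So house 1 gets pickup for vehicle.
By clue 5, the person with the sapphire is in house 2.
Clue 5 places the person who likes pears in house 2.
House 1's gemstone must be jade (nothing else left).
House 3 favorite fruit: only plums fits.
The person who drives a jeep is in house 2 (clue 2).
House 3 vehicle: only scooter fits.
So house 1 gets oranges for favorite fruit.
So: house 1 = pickup/jade/oranges, house 2 = jeep/sapphire/pears, house 3 = scooter/diamond/plums.

plums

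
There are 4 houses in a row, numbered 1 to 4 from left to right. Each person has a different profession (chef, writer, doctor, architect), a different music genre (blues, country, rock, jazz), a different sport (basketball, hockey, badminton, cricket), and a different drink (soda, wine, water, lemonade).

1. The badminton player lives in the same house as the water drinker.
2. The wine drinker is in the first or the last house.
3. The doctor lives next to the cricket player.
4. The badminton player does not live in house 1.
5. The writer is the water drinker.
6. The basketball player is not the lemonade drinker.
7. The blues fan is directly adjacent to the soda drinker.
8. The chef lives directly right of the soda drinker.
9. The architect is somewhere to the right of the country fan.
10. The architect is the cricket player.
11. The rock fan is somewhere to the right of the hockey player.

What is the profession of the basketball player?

House 1 profession: only doctor fits.
Clue 3 places the cricket player in house 2.
The architect is in house 2 (clue 10).
Clue 9 places the country fan in house 1.
The chef is narrowed to house 3 or 4; consider each.
Placing it in house 4 leads to a contradiction, so it's in house 3.
By clue 8, the soda drinker is in house 2.
That leaves writer as the profession for house 4.
From clue 5, the water drinker must be in house 4.
By clue 7, the blues fan is in house 3.
The only drink still possible for house 3 is lemonade.
Clue 1: the badminton player is in house 4.
The only sport still possible for house 3 is hockey.
House 1 drink: only wine fits.
By clue 11, the rock fan is in house 4.
House 2's music genre must be jazz (nothing else left).
House 1 sport: only basketball fits.
So: house 1 = doctor/country/basketball/wine, house 2 = architect/jazz/cricket/soda, house 3 = chef/blues/hockey/lemonade, house 4 = writer/rock/badminton/water.

doctor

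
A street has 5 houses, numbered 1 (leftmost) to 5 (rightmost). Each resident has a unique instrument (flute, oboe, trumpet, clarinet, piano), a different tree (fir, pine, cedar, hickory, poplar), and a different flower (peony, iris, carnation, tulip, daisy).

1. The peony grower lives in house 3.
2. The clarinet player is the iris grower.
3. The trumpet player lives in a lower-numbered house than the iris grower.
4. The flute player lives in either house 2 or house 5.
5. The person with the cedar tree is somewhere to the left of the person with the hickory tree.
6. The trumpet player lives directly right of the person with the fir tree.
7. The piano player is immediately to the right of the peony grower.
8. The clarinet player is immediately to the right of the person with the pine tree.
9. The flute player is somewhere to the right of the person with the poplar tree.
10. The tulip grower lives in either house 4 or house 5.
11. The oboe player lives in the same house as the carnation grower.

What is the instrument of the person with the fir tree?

flute

From clue 1, the peony grower must be in house 3.
From clue 7, the piano player must be in house 4.
The only instrument still possible for house 1 is oboe.
That leaves hickory as the tree for house 5.
The iris grower is in house 5 (clue 3).
By clue 11, the carnation grower is in house 1.
The only instrument still possible for house 3 is trumpet.
So house 2 gets daisy for flower.
House 4 flower: only tulip fits.
From clue 2, the clarinet player must be in house 5.
From clue 6, the person with the fir tree must be in house 2.
By clue 8, the person with the pine tree is in house 4.
The only instrument still possible for house 2 is flute.
By clue 9, the person with the poplar tree is in house 1.
House 3's tree must be cedar (nothing else left).
So: house 1 = oboe/poplar/carnation, house 2 = flute/fir/daisy, house 3 = trumpet/cedar/peony, house 4 = piano/pine/tulip, house 5 = clarinet/hickory/iris.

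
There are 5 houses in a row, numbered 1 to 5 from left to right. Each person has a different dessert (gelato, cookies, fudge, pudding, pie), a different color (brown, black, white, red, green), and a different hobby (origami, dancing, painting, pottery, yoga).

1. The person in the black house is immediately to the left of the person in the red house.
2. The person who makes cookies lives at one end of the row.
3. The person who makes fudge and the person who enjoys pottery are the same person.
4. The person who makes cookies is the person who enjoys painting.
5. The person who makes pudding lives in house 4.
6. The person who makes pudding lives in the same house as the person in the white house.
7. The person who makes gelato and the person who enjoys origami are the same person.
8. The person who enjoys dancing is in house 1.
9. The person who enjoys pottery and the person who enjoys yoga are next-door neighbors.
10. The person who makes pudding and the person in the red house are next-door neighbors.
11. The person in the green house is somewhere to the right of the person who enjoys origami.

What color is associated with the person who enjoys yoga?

white

Clue 5: the person who makes pudding is in house 4.
Clue 6: the person in the white house is in house 4.
By clue 8, the person who enjoys dancing is in house 1.
That leaves painting as the hobby for house 5.
Clue 1: the person in the black house is in house 2.
From clue 1, the person in the red house must be in house 3.
Clue 4: the person who makes cookies is in house 5.
So house 1 gets pie for dessert.
House 1 color: only brown fits.
House 5's color must be green (nothing else left).
House 4 hobby: only yoga fits.
By clue 9, the person who enjoys pottery is in house 3.
House 2 hobby: only origami fits.
The person who makes fudge is in house 3 (clue 3).
Clue 7 places the person who makes gelato in house 2.
So: house 1 = pie/brown/dancing, house 2 = gelato/black/origami, house 3 = fudge/red/pottery, house 4 = pudding/white/yoga, house 5 = cookies/green/painting.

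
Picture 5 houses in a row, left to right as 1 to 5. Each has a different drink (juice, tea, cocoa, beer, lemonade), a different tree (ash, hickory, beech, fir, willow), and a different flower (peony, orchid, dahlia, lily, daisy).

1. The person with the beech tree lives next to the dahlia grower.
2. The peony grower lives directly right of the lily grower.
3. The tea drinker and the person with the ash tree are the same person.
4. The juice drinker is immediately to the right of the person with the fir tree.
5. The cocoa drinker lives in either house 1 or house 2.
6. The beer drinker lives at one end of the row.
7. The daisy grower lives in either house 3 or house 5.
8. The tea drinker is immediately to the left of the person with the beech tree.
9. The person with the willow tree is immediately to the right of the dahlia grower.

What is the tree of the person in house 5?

The beer drinker is narrowed to house 1 or 5; consider each.
Placing it in house 1 leads to a contradiction, so it's in house 5.
The cocoa drinker is narrowed to house 1 or 2; consider each.
Placing it in house 1 leads to a contradiction, so it's in house 2.
The juice drinker is narrowed to house 3 or 4; consider each.
Placing it in house 3 leads to a contradiction, so it's in house 4.
Clue 4 places the person with the fir tree in house 3.
By clue 3, the tea drinker is in house 1.
By clue 3, the person with the ash tree is in house 1.
The person with the beech tree is in house 2 (clue 8).
House 3's drink must be lemonade (nothing else left).
The person with the willow tree is in house 4 (clue 9).
The dahlia grower is in house 3 (clue 9).
So house 5 gets hickory for tree.
House 5 flower: only daisy fits.
By clue 2, the peony grower is in house 2.
The lily grower is in house 1 (clue 2).
That leaves orchid as the flower for house 4.
So: house 1 = tea/ash/lily, house 2 = cocoa/beech/peony, house 3 = lemonade/fir/dahlia, house 4 = juice/willow/orchid, house 5 = beer/hickory/daisy.

hickory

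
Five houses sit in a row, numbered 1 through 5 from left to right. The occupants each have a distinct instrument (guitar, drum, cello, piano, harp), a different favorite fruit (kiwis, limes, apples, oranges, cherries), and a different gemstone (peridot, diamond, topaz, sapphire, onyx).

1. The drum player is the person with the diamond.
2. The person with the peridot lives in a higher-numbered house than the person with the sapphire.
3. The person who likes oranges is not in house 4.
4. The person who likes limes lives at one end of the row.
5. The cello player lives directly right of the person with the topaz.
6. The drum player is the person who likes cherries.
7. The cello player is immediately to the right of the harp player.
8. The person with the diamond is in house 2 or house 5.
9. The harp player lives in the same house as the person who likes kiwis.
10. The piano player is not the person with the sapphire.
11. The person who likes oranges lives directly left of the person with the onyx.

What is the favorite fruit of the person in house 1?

The drum player is narrowed to house 2 or 5; consider each.
Placing it in house 2 leads to a contradiction, so it's in house 5.
From clue 1, the person with the diamond must be in house 5.
The person who likes cherries is in house 5 (clue 6).
House 1 favorite fruit: only limes fits.
That leaves apples as the favorite fruit for house 4.
So house 1 gets sapphire for gemstone.
That leaves guitar as the instrument for house 1.
The cello player is narrowed to house 3 or 4; consider each.
Placing it in house 4 leads to a contradiction, so it's in house 3.
The person with the topaz is in house 2 (clue 5).
By clue 7, the harp player is in house 2.
Clue 9: the person who likes kiwis is in house 2.
The only instrument still possible for house 4 is piano.
That leaves oranges as the favorite fruit for house 3.
Clue 11: the person with the onyx is in house 4.
House 3's gemstone must be peridot (nothing else left).
So: house 1 = guitar/limes/sapphire, house 2 = harp/kiwis/topaz, house 3 = cello/oranges/peridot, house 4 = piano/apples/onyx, house 5 = drum/cherries/diamond.

limes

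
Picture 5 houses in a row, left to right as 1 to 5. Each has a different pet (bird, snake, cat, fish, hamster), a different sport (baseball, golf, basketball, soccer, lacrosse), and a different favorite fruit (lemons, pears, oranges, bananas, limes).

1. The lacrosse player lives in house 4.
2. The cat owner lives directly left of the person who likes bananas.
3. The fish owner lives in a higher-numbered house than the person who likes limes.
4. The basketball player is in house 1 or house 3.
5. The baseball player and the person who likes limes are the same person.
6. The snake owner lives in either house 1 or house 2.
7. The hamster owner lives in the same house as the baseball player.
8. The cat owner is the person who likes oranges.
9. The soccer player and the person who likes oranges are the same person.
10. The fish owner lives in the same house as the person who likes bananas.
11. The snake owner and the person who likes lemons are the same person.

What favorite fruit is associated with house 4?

Clue 1: the lacrosse player is in house 4.
So house 5 gets golf for sport.
That leaves bird as the pet for house 5.
That leaves pears as the favorite fruit for house 5.
So house 4 gets fish for pet.
House 4 favorite fruit: only bananas fits.
By clue 2, the cat owner is in house 3.
Clue 8 places the person who likes oranges in house 3.
The soccer player is in house 3 (clue 9).
House 2 sport: only baseball fits.
Clue 5: the person who likes limes is in house 2.
The hamster owner is in house 2 (clue 7).
So house 1 gets snake for pet.
That leaves basketball as the sport for house 1.
That leaves lemons as the favorite fruit for house 1.
So: house 1 = snake/basketball/lemons, house 2 = hamster/baseball/limes, house 3 = cat/soccer/oranges, house 4 = fish/lacrosse/bananas, house 5 = bird/golf/pears.

bananas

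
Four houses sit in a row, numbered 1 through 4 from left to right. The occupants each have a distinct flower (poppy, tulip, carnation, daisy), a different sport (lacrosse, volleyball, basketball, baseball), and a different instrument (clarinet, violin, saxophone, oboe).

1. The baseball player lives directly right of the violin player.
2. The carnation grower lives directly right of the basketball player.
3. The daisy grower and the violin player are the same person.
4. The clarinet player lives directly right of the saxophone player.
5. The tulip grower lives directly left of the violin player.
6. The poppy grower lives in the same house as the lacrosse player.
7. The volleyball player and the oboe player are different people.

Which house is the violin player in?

3

The daisy grower is narrowed to house 2 or 3; consider each.
Placing it in house 2 leads to a contradiction, so it's in house 3.
The violin player is in house 3 (clue 3).
Clue 5 places the tulip grower in house 2.
That leaves poppy as the flower for house 1.
So house 4 gets carnation for flower.
The baseball player is in house 4 (clue 1).
From clue 2, the basketball player must be in house 3.
By clue 4, the clarinet player is in house 2.
Clue 4 places the saxophone player in house 1.
From clue 6, the lacrosse player must be in house 1.
House 2 sport: only volleyball fits.
The only instrument still possible for house 4 is oboe.
So: house 1 = poppy/lacrosse/saxophone, house 2 = tulip/volleyball/clarinet, house 3 = daisy/basketball/violin, house 4 = carnation/baseball/oboe.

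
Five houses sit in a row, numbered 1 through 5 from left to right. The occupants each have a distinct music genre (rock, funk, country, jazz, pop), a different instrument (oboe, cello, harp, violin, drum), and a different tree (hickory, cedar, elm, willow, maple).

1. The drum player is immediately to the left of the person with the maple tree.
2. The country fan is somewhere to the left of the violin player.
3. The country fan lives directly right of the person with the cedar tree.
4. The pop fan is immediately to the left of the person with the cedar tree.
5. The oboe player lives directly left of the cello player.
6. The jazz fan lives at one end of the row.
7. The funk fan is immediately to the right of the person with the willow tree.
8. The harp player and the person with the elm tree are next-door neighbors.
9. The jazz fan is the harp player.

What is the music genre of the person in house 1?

jazz

The country fan is narrowed to house 3 or 4; consider each.
Placing it in house 3 leads to a contradiction, so it's in house 4.
Clue 2 places the violin player in house 5.
Clue 3: the person with the cedar tree is in house 3.
Clue 4: the pop fan is in house 2.
The person with the elm tree is in house 2 (clue 8).
Clue 9: the jazz fan is in house 1.
The only instrument still possible for house 1 is harp.
House 1's tree must be hickory (nothing else left).
So house 4 gets willow for tree.
House 5's tree must be maple (nothing else left).
Clue 1: the drum player is in house 4.
From clue 7, the funk fan must be in house 5.
The only music genre still possible for house 3 is rock.
House 2 instrument: only oboe fits.
That leaves cello as the instrument for house 3.
So: house 1 = jazz/harp/hickory, house 2 = pop/oboe/elm, house 3 = rock/cello/cedar, house 4 = country/drum/willow, house 5 = funk/violin/maple.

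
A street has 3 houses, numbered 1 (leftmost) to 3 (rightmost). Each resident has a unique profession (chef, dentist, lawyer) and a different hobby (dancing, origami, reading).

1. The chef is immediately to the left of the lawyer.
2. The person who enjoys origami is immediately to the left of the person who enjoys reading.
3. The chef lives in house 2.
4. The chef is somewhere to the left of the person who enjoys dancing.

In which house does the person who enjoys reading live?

Clue 3: the chef is in house 2.
By clue 4, the person who enjoys dancing is in house 3.
That leaves dentist as the profession for house 1.
House 3 profession: only lawyer fits.
That leaves origami as the hobby for house 1.
House 2 hobby: only reading fits.
So: house 1 = dentist/origami, house 2 = chef/reading, house 3 = lawyer/dancing.

2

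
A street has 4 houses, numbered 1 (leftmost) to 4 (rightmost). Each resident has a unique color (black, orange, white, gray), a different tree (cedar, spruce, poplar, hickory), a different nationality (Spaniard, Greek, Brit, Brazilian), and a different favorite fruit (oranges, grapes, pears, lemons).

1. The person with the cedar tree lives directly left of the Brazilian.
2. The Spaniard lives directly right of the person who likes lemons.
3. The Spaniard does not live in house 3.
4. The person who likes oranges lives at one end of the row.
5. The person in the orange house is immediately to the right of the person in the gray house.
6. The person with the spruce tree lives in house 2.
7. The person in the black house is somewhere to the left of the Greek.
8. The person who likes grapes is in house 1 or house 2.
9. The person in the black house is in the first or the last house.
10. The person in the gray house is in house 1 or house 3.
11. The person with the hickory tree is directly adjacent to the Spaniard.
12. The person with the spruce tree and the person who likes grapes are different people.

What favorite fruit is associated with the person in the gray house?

lemons

Clue 6 places the person with the spruce tree in house 2.
The person in the black house is in house 1 (clue 9).
Clue 12 places the person who likes grapes in house 1.
So house 3 gets gray for color.
House 4 tree: only poplar fits.
That leaves Brit as the nationality for house 1.
Clue 2 places the Spaniard in house 4.
Clue 2 places the person who likes lemons in house 3.
Clue 5 places the person in the orange house in house 4.
The person with the hickory tree is in house 3 (clue 11).
The only color still possible for house 2 is white.
So house 1 gets cedar for tree.
House 2 nationality: only Brazilian fits.
So house 3 gets Greek for nationality.
The only favorite fruit still possible for house 2 is pears.
House 4's favorite fruit must be oranges (nothing else left).
So: house 1 = black/cedar/Brit/grapes, house 2 = white/spruce/Brazilian/pears, house 3 = gray/hickory/Greek/lemons, house 4 = orange/poplar/Spaniard/oranges.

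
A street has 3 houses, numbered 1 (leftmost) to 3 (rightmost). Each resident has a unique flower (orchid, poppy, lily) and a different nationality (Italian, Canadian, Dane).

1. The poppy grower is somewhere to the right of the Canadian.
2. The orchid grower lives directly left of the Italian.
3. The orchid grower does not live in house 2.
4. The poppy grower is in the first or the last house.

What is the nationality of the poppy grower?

Clue 3 places the orchid grower in house 1.
By clue 4, the poppy grower is in house 3.
That leaves lily as the flower for house 2.
Clue 2: the Italian is in house 2.
The only nationality still possible for house 1 is Canadian.
That leaves Dane as the nationality for house 3.
So: house 1 = orchid/Canadian, house 2 = lily/Italian, house 3 = poppy/Dane.

Dane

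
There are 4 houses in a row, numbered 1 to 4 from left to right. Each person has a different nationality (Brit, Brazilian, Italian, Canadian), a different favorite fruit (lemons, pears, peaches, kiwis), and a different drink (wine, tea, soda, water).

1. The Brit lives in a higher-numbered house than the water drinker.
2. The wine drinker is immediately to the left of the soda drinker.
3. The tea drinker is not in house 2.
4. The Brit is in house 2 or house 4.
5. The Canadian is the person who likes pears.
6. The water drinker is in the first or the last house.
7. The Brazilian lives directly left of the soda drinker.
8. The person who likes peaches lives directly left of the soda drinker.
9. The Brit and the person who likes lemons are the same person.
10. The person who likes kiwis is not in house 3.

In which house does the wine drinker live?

2

The water drinker is in house 1 (clue 6).
House 2's drink must be wine (nothing else left).
By clue 2, the soda drinker is in house 3.
By clue 7, the Brazilian is in house 2.
The person who likes peaches is in house 2 (clue 8).
House 3 favorite fruit: only pears fits.
The only drink still possible for house 4 is tea.
The Canadian is in house 3 (clue 5).
That leaves Italian as the nationality for house 1.
That leaves Brit as the nationality for house 4.
House 1 favorite fruit: only kiwis fits.
The only favorite fruit still possible for house 4 is lemons.
So: house 1 = Italian/kiwis/water, house 2 = Brazilian/peaches/wine, house 3 = Canadian/pears/soda, house 4 = Brit/lemons/tea.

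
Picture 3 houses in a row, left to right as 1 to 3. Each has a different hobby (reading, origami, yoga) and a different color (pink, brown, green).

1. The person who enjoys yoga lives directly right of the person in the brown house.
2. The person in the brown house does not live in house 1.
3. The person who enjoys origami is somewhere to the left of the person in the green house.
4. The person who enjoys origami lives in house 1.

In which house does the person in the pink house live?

1

The person in the brown house is in house 2 (clue 2).
Clue 4 places the person who enjoys origami in house 1.
That leaves pink as the color for house 1.
That leaves green as the color for house 3.
By clue 1, the person who enjoys yoga is in house 3.
House 2 hobby: only reading fits.
So: house 1 = origami/pink, house 2 = reading/brown, house 3 = yoga/green.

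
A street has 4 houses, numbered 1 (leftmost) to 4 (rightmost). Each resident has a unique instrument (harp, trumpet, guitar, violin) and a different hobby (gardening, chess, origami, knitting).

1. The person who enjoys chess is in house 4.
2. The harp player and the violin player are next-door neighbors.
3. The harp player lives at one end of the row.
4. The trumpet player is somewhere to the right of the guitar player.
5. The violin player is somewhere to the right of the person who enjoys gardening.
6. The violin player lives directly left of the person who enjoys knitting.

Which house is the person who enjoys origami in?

By clue 1, the person who enjoys chess is in house 4.
House 3 hobby: only knitting fits.
Clue 6 places the violin player in house 2.
Clue 2 places the harp player in house 1.
By clue 5, the person who enjoys gardening is in house 1.
House 3 instrument: only guitar fits.
The only instrument still possible for house 4 is trumpet.
House 2 hobby: only origami fits.
So: house 1 = harp/gardening, house 2 = violin/origami, house 3 = guitar/knitting, house 4 = trumpet/chess.

2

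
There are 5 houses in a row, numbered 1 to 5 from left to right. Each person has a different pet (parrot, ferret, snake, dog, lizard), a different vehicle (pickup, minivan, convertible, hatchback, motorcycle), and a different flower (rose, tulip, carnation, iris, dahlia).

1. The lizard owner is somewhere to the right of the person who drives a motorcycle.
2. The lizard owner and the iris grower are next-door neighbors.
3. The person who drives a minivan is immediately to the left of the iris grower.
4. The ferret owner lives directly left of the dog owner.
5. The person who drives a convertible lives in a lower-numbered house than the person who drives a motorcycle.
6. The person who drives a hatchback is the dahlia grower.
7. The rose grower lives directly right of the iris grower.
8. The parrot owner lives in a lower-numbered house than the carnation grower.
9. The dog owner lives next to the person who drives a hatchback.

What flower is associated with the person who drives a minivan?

carnation

The lizard owner is narrowed to house 3 or 4 or 5; consider each.
Placing it in house 3 and house 4 leads to a contradiction, so it's in house 5.
Clue 2: the iris grower is in house 4.
By clue 3, the person who drives a minivan is in house 3.
From clue 7, the rose grower must be in house 5.
So house 4 gets snake for pet.
The only vehicle still possible for house 5 is pickup.
House 3 pet: only dog fits.
The only vehicle still possible for house 4 is motorcycle.
By clue 4, the ferret owner is in house 2.
Clue 9: the person who drives a hatchback is in house 2.
House 1 pet: only parrot fits.
The only vehicle still possible for house 1 is convertible.
From clue 6, the dahlia grower must be in house 2.
House 1's flower must be tulip (nothing else left).
So house 3 gets carnation for flower.
So: house 1 = parrot/convertible/tulip, house 2 = ferret/hatchback/dahlia, house 3 = dog/minivan/carnation, house 4 = snake/motorcycle/iris, house 5 = lizard/pickup/rose.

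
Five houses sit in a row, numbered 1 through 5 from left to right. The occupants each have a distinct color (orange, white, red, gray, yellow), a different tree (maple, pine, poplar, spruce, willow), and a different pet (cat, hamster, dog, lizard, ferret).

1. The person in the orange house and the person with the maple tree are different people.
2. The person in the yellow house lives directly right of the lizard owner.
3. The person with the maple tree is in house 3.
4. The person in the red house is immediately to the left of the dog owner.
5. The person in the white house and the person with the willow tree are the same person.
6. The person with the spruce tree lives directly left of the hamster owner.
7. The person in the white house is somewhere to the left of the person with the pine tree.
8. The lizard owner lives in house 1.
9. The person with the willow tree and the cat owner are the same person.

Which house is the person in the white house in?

4

The person with the maple tree is in house 3 (clue 3).
Clue 8: the lizard owner is in house 1.
From clue 2, the person in the yellow house must be in house 2.
By clue 5, the person in the white house is in house 4.
Clue 5: the person with the willow tree is in house 4.
Clue 7 places the person with the pine tree in house 5.
The cat owner is in house 4 (clue 9).
Clue 4 places the person in the red house in house 1.
Clue 4 places the dog owner in house 2.
So house 3 gets gray for color.
House 5 color: only orange fits.
House 5 pet: only ferret fits.
By clue 6, the person with the spruce tree is in house 2.
The only tree still possible for house 1 is poplar.
So house 3 gets hamster for pet.
So: house 1 = red/poplar/lizard, house 2 = yellow/spruce/dog, house 3 = gray/maple/hamster, house 4 = white/willow/cat, house 5 = orange/pine/ferret.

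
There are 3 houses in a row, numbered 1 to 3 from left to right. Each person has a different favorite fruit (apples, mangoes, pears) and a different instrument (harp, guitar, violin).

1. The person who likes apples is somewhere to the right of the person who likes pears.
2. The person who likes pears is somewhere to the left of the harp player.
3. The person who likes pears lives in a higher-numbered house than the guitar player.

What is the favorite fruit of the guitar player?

By clue 3, the person who likes pears is in house 2.
The guitar player is in house 1 (clue 3).
House 1 favorite fruit: only mangoes fits.
House 3 favorite fruit: only apples fits.
Clue 2 places the harp player in house 3.
House 2's instrument must be violin (nothing else left).
So: house 1 = mangoes/guitar, house 2 = pears/violin, house 3 = apples/harp.

mangoes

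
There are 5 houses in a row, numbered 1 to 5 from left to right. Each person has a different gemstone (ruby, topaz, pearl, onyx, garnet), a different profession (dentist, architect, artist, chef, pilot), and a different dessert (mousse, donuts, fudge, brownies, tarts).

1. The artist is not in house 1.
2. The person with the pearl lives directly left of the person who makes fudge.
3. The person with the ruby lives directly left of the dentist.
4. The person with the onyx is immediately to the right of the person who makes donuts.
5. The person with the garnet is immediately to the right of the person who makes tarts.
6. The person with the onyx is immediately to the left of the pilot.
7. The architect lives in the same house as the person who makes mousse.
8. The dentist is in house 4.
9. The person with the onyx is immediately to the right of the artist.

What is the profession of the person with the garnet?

pilot

By clue 8, the dentist is in house 4.
Clue 3 places the person with the ruby in house 3.
By clue 6, the person with the onyx is in house 4.
By clue 6, the pilot is in house 5.
The artist is in house 3 (clue 9).
Clue 4: the person who makes donuts is in house 3.
That leaves fudge as the dessert for house 2.
So house 5 gets brownies for dessert.
From clue 2, the person with the pearl must be in house 1.
By clue 7, the architect is in house 1.
House 2's profession must be chef (nothing else left).
The only dessert still possible for house 1 is mousse.
House 4 dessert: only tarts fits.
Clue 5 places the person with the garnet in house 5.
That leaves topaz as the gemstone for house 2.
So: house 1 = pearl/architect/mousse, house 2 = topaz/chef/fudge, house 3 = ruby/artist/donuts, house 4 = onyx/dentist/tarts, house 5 = garnet/pilot/brownies.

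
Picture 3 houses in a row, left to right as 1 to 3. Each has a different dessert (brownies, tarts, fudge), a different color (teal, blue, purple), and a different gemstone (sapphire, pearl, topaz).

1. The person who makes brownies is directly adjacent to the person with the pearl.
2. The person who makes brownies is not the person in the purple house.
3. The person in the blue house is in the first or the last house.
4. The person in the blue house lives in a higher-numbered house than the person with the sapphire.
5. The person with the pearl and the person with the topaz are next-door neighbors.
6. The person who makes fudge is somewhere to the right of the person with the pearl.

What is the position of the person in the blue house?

Clue 4 places the person in the blue house in house 3.
So house 3 gets topaz for gemstone.
By clue 5, the person with the pearl is in house 2.
From clue 6, the person who makes fudge must be in house 3.
House 1's gemstone must be sapphire (nothing else left).
Clue 1: the person who makes brownies is in house 1.
From clue 2, the person in the purple house must be in house 2.
That leaves tarts as the dessert for house 2.
That leaves teal as the color for house 1.
So: house 1 = brownies/teal/sapphire, house 2 = tarts/purple/pearl, house 3 = fudge/blue/topaz.

3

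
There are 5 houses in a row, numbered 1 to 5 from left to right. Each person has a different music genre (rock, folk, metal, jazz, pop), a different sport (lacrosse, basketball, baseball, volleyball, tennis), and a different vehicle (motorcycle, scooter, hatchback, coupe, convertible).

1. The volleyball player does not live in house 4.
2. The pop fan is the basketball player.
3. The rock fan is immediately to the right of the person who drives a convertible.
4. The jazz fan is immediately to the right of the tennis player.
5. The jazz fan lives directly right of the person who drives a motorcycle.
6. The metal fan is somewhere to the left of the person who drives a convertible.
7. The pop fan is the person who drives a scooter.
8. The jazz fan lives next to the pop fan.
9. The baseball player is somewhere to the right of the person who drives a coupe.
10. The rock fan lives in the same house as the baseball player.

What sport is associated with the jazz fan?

The metal fan is narrowed to house 1 or 2 or 3; consider each.
Placing it in house 2 and house 3 leads to a contradiction, so it's in house 1.
The rock fan is narrowed to house 3 or 4 or 5; consider each.
Placing it in house 3 and house 4 leads to a contradiction, so it's in house 5.
Clue 3 places the person who drives a convertible in house 4.
From clue 10, the baseball player must be in house 5.
The only vehicle still possible for house 5 is hatchback.
House 4 sport: only lacrosse fits.
The pop fan is narrowed to house 2 or 3; consider each.
Placing it in house 2 leads to a contradiction, so it's in house 3.
From clue 2, the basketball player must be in house 3.
By clue 7, the person who drives a scooter is in house 3.
The jazz fan is in house 2 (clue 4).
Clue 4 places the tennis player in house 1.
From clue 5, the person who drives a motorcycle must be in house 1.
That leaves folk as the music genre for house 4.
The only sport still possible for house 2 is volleyball.
So house 2 gets coupe for vehicle.
So: house 1 = metal/tennis/motorcycle, house 2 = jazz/volleyball/coupe, house 3 = pop/basketball/scooter, house 4 = folk/lacrosse/convertible, house 5 = rock/baseball/hatchback.

volleyball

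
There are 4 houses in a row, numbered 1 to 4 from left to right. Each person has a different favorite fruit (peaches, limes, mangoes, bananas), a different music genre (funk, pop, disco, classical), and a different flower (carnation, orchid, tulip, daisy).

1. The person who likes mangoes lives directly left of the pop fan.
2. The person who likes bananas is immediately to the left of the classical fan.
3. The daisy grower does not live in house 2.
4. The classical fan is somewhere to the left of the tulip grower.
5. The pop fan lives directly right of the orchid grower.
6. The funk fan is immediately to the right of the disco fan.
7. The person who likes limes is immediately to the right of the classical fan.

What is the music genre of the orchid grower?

classical

That leaves disco as the music genre for house 1.
The funk fan is in house 2 (clue 6).
The only music genre still possible for house 3 is classical.
The only music genre still possible for house 4 is pop.
The person who likes mangoes is in house 3 (clue 1).
From clue 2, the person who likes bananas must be in house 2.
The tulip grower is in house 4 (clue 4).
The orchid grower is in house 3 (clue 5).
Clue 7 places the person who likes limes in house 4.
So house 1 gets peaches for favorite fruit.
That leaves daisy as the flower for house 1.
House 2 flower: only carnation fits.
So: house 1 = peaches/disco/daisy, house 2 = bananas/funk/carnation, house 3 = mangoes/classical/orchid, house 4 = limes/pop/tulip.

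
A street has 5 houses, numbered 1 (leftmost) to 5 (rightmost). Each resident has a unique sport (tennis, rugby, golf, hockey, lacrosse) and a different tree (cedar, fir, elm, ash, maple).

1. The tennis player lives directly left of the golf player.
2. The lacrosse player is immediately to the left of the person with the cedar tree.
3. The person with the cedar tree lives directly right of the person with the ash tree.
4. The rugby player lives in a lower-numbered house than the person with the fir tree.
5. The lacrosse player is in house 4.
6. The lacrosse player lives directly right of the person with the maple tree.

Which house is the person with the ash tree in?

Clue 5: the lacrosse player is in house 4.
By clue 6, the person with the maple tree is in house 3.
The person with the cedar tree is in house 5 (clue 2).
Clue 3 places the person with the ash tree in house 4.
That leaves hockey as the sport for house 5.
The only tree still possible for house 1 is elm.
The only tree still possible for house 2 is fir.
Clue 4: the rugby player is in house 1.
So house 3 gets golf for sport.
So house 2 gets tennis for sport.
So: house 1 = rugby/elm, house 2 = tennis/fir, house 3 = golf/maple, house 4 = lacrosse/ash, house 5 = hockey/cedar.

4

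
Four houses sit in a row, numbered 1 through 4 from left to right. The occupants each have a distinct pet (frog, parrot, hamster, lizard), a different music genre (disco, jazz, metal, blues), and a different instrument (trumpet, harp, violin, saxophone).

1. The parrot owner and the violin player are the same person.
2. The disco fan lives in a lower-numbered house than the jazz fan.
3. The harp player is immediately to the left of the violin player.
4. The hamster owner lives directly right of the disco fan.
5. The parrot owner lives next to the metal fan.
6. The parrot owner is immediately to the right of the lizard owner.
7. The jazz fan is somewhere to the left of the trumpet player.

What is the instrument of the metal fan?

The hamster owner is narrowed to house 2 or 3; consider each.
Placing it in house 2 leads to a contradiction, so it's in house 3.
Clue 4: the disco fan is in house 2.
The only music genre still possible for house 3 is jazz.
By clue 5, the parrot owner is in house 2.
Clue 5: the metal fan is in house 1.
From clue 6, the lizard owner must be in house 1.
Clue 7: the trumpet player is in house 4.
That leaves frog as the pet for house 4.
House 4 music genre: only blues fits.
House 2 instrument: only violin fits.
From clue 3, the harp player must be in house 1.
That leaves saxophone as the instrument for house 3.
So: house 1 = lizard/metal/harp, house 2 = parrot/disco/violin, house 3 = hamster/jazz/saxophone, house 4 = frog/blues/trumpet.

harp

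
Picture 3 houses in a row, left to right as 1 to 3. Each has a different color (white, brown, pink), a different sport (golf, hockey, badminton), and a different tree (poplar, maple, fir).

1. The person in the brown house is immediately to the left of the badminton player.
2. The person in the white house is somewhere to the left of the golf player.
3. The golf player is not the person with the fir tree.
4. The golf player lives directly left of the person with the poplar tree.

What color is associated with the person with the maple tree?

Clue 4 places the golf player in house 2.
From clue 4, the person with the poplar tree must be in house 3.
So house 3 gets pink for color.
That leaves hockey as the sport for house 1.
That leaves badminton as the sport for house 3.
Clue 1: the person in the brown house is in house 2.
The person in the white house is in house 1 (clue 2).
Clue 3 places the person with the fir tree in house 1.
That leaves maple as the tree for house 2.
So: house 1 = white/hockey/fir, house 2 = brown/golf/maple, house 3 = pink/badminton/poplar.

brown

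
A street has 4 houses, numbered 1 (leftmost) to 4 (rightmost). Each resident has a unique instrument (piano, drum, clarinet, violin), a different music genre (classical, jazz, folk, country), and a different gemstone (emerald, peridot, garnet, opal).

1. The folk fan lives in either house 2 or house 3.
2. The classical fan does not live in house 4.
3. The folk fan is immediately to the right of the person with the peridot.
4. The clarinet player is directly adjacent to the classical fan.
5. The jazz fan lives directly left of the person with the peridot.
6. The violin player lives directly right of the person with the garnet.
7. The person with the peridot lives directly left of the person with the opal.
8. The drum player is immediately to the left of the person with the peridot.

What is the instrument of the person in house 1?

drum

Clue 5: the jazz fan is in house 1.
The person with the peridot is in house 2 (clue 5).
Clue 7: the person with the opal is in house 3.
By clue 8, the drum player is in house 1.
The only music genre still possible for house 4 is country.
House 4 gemstone: only emerald fits.
Clue 3 places the folk fan in house 3.
The violin player is in house 2 (clue 6).
House 2 music genre: only classical fits.
House 1 gemstone: only garnet fits.
Clue 4 places the clarinet player in house 3.
House 4's instrument must be piano (nothing else left).
So: house 1 = drum/jazz/garnet, house 2 = violin/classical/peridot, house 3 = clarinet/folk/opal, house 4 = piano/country/emerald.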